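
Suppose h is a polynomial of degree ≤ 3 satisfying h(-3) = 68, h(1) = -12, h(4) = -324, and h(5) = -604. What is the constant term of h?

-4

Write h(x) = ax^3 + bx^2 + cx + d. Substituting each data point gives a linear system:
  -27a + 9b - 3c + d = 68
  a + b + c + d = -12
  64a + 16b + 4c + d = -324
  125a + 25b + 5c + d = -604
Solving the system yields a = -4, b = -4, c = 0, d = -4.
So h(x) = -4x³ - 4x² - 4.
The constant term is -4.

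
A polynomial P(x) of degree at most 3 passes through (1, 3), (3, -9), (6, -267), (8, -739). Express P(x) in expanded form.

P(x) = -2x^3 + 4x^2 + 4x - 3

Write P(x) = ax^3 + bx^2 + cx + d. Substituting each data point gives a linear system:
  a + b + c + d = 3
  27a + 9b + 3c + d = -9
  216a + 36b + 6c + d = -267
  512a + 64b + 8c + d = -739
Solving the system yields a = -2, b = 4, c = 4, d = -3.
So P(x) = -2x^3 + 4x^2 + 4x - 3.
Check: P(8) = -739. ✓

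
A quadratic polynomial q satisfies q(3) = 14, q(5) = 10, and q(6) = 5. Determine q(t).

Using the Lagrange interpolation formula with nodes 3, 5, 6:
  L_0(t) = (t - 5)(t - 6) / 6
  L_1(t) = (t - 3)(t - 6) / -2
  L_2(t) = (t - 3)(t - 5) / 3
Then q(t) = 14·L_0(t) + 10·L_1(t) + 5·L_2(t).
Expanding and collecting terms gives q(t) = -t^2 + 6t + 5.
Check: q(5) = 10. ✓

q(t) = -t^2 + 6t + 5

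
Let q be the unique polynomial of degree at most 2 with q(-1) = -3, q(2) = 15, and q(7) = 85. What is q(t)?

Write q(t) = at^2 + bt + c. Substituting each data point gives a linear system:
  a - b + c = -3
  4a + 2b + c = 15
  49a + 7b + c = 85
Solving the system yields a = 1, b = 5, c = 1.
So q(t) = t² + 5t + 1.
Check: q(7) = 85. ✓

q(t) = t^2 + 5t + 1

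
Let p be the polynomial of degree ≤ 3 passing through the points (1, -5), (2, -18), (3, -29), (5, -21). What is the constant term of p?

4

Write p(u) = au^3 + bu^2 + cu + d. Substituting each data point gives a linear system:
  a + b + c + d = -5
  8a + 4b + 2c + d = -18
  27a + 9b + 3c + d = -29
  125a + 25b + 5c + d = -21
Solving the system yields a = 1, b = -5, c = -5, d = 4.
So p(u) = u³ - 5u² - 5u + 4.
The constant term is 4.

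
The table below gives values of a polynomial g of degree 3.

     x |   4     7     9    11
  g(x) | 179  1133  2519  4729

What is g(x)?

Write g(x) = ax^3 + bx^2 + cx + d. Substituting each data point gives a linear system:
  64a + 16b + 4c + d = 179
  343a + 49b + 7c + d = 1133
  729a + 81b + 9c + d = 2519
  1331a + 121b + 11c + d = 4729
Solving the system yields a = 4, b = -5, c = 1, d = -1.
So g(x) = 4x^3 - 5x^2 + x - 1.
Check: g(7) = 1133. ✓

g(x) = 4x^3 - 5x^2 + x - 1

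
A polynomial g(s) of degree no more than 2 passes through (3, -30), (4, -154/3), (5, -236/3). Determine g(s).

g(s) = -3s^2 - (1/3)s - 2

Write g(s) = as^2 + bs + c. Substituting each data point gives a linear system:
  9a + 3b + c = -30
  16a + 4b + c = -154/3
  25a + 5b + c = -236/3
Solving the system yields a = -3, b = -1/3, c = -2.
So g(s) = -3s^2 - (1/3)s - 2.
Check: g(5) = -236/3. ✓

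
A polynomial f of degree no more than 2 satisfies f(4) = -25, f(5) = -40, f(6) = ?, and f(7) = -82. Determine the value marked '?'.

-59

The 3 known points determine the degree-2 polynomial uniquely.
Write f(s) = as^2 + bs + c. Substituting each data point gives a linear system:
  16a + 4b + c = -25
  25a + 5b + c = -40
  49a + 7b + c = -82
Solving the system yields a = -2, b = 3, c = -5.
So f(s) = -2s² + 3s - 5.
Then f(6) = -59.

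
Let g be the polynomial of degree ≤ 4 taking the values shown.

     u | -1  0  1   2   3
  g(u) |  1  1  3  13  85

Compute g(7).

Write g(u) = au^4 + bu^3 + cu^2 + du + e. Substituting each data point gives a linear system:
  a - b + c - d + e = 1
  e = 1
  a + b + c + d + e = 3
  16a + 8b + 4c + 2d + e = 13
  81a + 27b + 9c + 3d + e = 85
Solving the system yields a = 2, b = -3, c = -1, d = 4, e = 1.
So g(u) = 2u⁴ - 3u³ - u² + 4u + 1.
Then g(7) = 3753.

3753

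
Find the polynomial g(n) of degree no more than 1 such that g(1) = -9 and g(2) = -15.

Write g(n) = an + b. Substituting each data point gives a linear system:
  a + b = -9
  2a + b = -15
Solving the system yields a = -6, b = -3.
So g(n) = -6n - 3.
Check: g(2) = -15. ✓

g(n) = -6n - 3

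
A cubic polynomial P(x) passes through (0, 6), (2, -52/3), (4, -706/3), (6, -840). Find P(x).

Write P(x) = ax^3 + bx^2 + cx + d. Substituting each data point gives a linear system:
  d = 6
  8a + 4b + 2c + d = -52/3
  64a + 16b + 4c + d = -706/3
  216a + 36b + 6c + d = -840
Solving the system yields a = -4, b = -1/3, c = 5, d = 6.
So P(x) = -4x^3 - (1/3)x^2 + 5x + 6.
Check: P(6) = -840. ✓

P(x) = -4x^3 - (1/3)x^2 + 5x + 6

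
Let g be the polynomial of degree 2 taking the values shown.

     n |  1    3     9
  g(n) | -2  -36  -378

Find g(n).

g(n) = -5n^2 + 3n

Write g(n) = an^2 + bn + c. Substituting each data point gives a linear system:
  a + b + c = -2
  9a + 3b + c = -36
  81a + 9b + c = -378
Solving the system yields a = -5, b = 3, c = 0.
So g(n) = -5n² + 3n.
Check: g(9) = -378. ✓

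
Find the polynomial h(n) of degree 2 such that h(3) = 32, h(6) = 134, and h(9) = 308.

h(n) = 4n^2 - 2n + 2

Write h(n) = an^2 + bn + c. Substituting each data point gives a linear system:
  9a + 3b + c = 32
  36a + 6b + c = 134
  81a + 9b + c = 308
Solving the system yields a = 4, b = -2, c = 2.
So h(n) = 4n² - 2n + 2.
Check: h(9) = 308. ✓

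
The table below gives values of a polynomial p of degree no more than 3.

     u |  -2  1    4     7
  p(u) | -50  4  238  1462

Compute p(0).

Forward differences of the values at u = -2, 1, 4, 7:
  p  : -50  4  238  1462
  Δ  : 54  234  1224
  Δ^2: 180  990
  Δ^3: 810
The third differences are constant, confirming degree 3.
Interpolating (Newton forward form) and evaluating at u = 0 gives p(0) = 6.

6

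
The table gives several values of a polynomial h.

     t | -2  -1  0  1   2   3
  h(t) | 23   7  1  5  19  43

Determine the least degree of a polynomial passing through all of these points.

Forward differences of the values at t = -2, -1, 0, 1, 2, 3:
  h  : 23  7  1  5  19  43
  Δ  : -16  -6  4  14  24
  Δ^2: 10  10  10  10
  Δ^3: 0  0  0
  Δ^4: 0  0
  Δ^5: 0
The second differences are constant (10) and nonzero, while all higher differences vanish, so the minimal degree is 2.

2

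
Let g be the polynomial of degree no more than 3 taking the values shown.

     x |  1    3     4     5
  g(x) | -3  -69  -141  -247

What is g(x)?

Using the Lagrange interpolation formula with nodes 1, 3, 4, 5:
  L_0(x) = (x - 3)(x - 4)(x - 5) / -24
  L_1(x) = (x - 1)(x - 4)(x - 5) / 4
  L_2(x) = (x - 1)(x - 3)(x - 5) / -3
  L_3(x) = (x - 1)(x - 3)(x - 4) / 8
Then g(x) = -3·L_0(x) - 69·L_1(x) - 141·L_2(x) - 247·L_3(x).
Expanding and collecting terms gives g(x) = -x^3 - 5x^2 + 3.
Check: g(3) = -69. ✓

g(x) = -x^3 - 5x^2 + 3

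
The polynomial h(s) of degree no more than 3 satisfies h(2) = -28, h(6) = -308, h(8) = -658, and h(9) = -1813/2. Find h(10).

-1212

Write h(s) = as^3 + bs^2 + cs + d. Substituting each data point gives a linear system:
  8a + 4b + 2c + d = -28
  216a + 36b + 6c + d = -308
  512a + 64b + 8c + d = -658
  729a + 81b + 9c + d = -1813/2
Solving the system yields a = -1, b = -3/2, c = -6, d = -2.
So h(s) = -s³ - (3/2)s² - 6s - 2.
Then h(10) = -1212.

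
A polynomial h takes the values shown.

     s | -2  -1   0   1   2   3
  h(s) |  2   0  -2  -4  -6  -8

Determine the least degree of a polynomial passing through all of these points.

1

Forward differences of the values at s = -2, -1, 0, 1, 2, 3:
  h  : 2  0  -2  -4  -6  -8
  Δ  : -2  -2  -2  -2  -2
  Δ^2: 0  0  0  0
  Δ^3: 0  0  0
  Δ^4: 0  0
  Δ^5: 0
The first differences are constant (-2) and nonzero, while all higher differences vanish, so the minimal degree is 1.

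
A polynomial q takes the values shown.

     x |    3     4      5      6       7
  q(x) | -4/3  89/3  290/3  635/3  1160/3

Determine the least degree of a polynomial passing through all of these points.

Forward differences of the values at x = 3, 4, 5, 6, 7:
  q  : -4/3  89/3  290/3  635/3  1160/3
  Δ  : 31  67  115  175
  Δ^2: 36  48  60
  Δ^3: 12  12
  Δ^4: 0
The third differences are constant (12) and nonzero, while all higher differences vanish, so the minimal degree is 3.

3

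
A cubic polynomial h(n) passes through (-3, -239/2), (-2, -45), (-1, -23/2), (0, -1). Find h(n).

h(n) = 3n^3 - (5/2)n^2 + 5n - 1

Using the Lagrange interpolation formula with nodes -3, -2, -1, 0:
  L_0(n) = (n + 2)(n + 1)n / -6
  L_1(n) = (n + 3)(n + 1)n / 2
  L_2(n) = (n + 3)(n + 2)n / -2
  L_3(n) = (n + 3)(n + 2)(n + 1) / 6
Then h(n) = -239/2·L_0(n) - 45·L_1(n) - 23/2·L_2(n) - 1·L_3(n).
Expanding and collecting terms gives h(n) = 3n^3 - (5/2)n^2 + 5n - 1.
Check: h(-3) = -239/2. ✓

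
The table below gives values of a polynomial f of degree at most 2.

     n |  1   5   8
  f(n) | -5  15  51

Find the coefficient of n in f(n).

Write f(n) = an^2 + bn + c. Substituting each data point gives a linear system:
  a + b + c = -5
  25a + 5b + c = 15
  64a + 8b + c = 51
Solving the system yields a = 1, b = -1, c = -5.
So f(n) = n^2 - n - 5.
The coefficient of n is -1.

-1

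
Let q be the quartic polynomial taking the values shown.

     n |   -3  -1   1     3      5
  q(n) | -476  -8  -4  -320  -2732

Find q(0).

Write q(n) = an^4 + bn^3 + cn^2 + dn + e. Substituting each data point gives a linear system:
  81a - 27b + 9c - 3d + e = -476
  a - b + c - d + e = -8
  a + b + c + d + e = -4
  81a + 27b + 9c + 3d + e = -320
  625a + 125b + 25c + 5d + e = -2732
Solving the system yields a = -5, b = 3, c = 1, d = -1, e = -2.
So q(n) = -5n^4 + 3n^3 + n^2 - n - 2.
Then q(0) = -2.

-2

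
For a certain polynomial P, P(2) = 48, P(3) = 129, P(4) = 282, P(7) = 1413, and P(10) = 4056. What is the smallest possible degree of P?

3

Divided differences on the nodes 2, 3, 4, 7, 10:
  order 0: 48  129  282  1413  4056
  order 1: 81  153  377  881
  order 2: 36  56  84
  order 3: 4  4
  order 4: 0
The order-3 divided differences are all 4 (nonzero) and every higher order vanishes, so the data lies on a polynomial of degree exactly 3.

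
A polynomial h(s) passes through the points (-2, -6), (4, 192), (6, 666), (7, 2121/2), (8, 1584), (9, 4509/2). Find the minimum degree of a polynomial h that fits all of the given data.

Divided differences on the nodes -2, 4, 6, 7, 8, 9:
  order 0: -6  192  666  2121/2  1584  4509/2
  order 1: 33  237  789/2  1047/2  1341/2
  order 2: 51/2  105/2  129/2  147/2
  order 3: 3  3  3
  order 4: 0  0
  order 5: 0
The order-3 divided differences are all 3 (nonzero) and every higher order vanishes, so the data lies on a polynomial of degree exactly 3.

3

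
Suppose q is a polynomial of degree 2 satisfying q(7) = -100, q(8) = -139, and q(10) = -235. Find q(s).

q(s) = -3s^2 + 6s + 5

Using the Lagrange interpolation formula with nodes 7, 8, 10:
  L_0(s) = (s - 8)(s - 10) / 3
  L_1(s) = (s - 7)(s - 10) / -2
  L_2(s) = (s - 7)(s - 8) / 6
Then q(s) = -100·L_0(s) - 139·L_1(s) - 235·L_2(s).
Expanding and collecting terms gives q(s) = -3s² + 6s + 5.
Check: q(10) = -235. ✓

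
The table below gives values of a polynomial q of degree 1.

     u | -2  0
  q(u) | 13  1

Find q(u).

Using the Lagrange interpolation formula with nodes -2, 0:
  L_0(u) = u / -2
  L_1(u) = (u + 2) / 2
Then q(u) = 13·L_0(u) + 1·L_1(u).
Expanding and collecting terms gives q(u) = -6u + 1.
Check: q(-2) = 13. ✓

q(u) = -6u + 1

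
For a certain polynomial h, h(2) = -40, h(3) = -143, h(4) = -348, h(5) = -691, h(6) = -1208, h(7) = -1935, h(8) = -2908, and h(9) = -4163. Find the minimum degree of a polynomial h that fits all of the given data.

3

Forward differences of the values at n = 2, 3, 4, 5, 6, 7, 8, 9:
  h  : -40  -143  -348  -691  -1208  -1935  -2908  -4163
  Δ  : -103  -205  -343  -517  -727  -973  -1255
  Δ^2: -102  -138  -174  -210  -246  -282
  Δ^3: -36  -36  -36  -36  -36
  Δ^4: 0  0  0  0
  Δ^5: 0  0  0
  Δ^6: 0  0
  Δ^7: 0
The third differences are constant (-36) and nonzero, while all higher differences vanish, so the minimal degree is 3.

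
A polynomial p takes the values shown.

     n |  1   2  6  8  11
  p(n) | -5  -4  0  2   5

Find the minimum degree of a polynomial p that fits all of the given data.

1

Divided differences on the nodes 1, 2, 6, 8, 11:
  order 0: -5  -4  0  2  5
  order 1: 1  1  1  1
  order 2: 0  0  0
  order 3: 0  0
  order 4: 0
The order-1 divided differences are all 1 (nonzero) and every higher order vanishes, so the data lies on a polynomial of degree exactly 1.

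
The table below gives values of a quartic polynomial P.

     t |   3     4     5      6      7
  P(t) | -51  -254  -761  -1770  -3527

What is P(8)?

-6326

Forward differences of the values at t = 3, 4, 5, 6, 7:
  P  : -51  -254  -761  -1770  -3527
  Δ  : -203  -507  -1009  -1757
  Δ^2: -304  -502  -748
  Δ^3: -198  -246
  Δ^4: -48
The fourth differences are constant, confirming degree 4.
Interpolating (Newton forward form) and evaluating at t = 8 gives P(8) = -6326.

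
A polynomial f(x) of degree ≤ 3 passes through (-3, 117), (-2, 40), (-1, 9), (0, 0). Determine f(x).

f(x) = -4x^3 - x^2 - 6x

Write f(x) = ax^3 + bx^2 + cx + d. Substituting each data point gives a linear system:
  -27a + 9b - 3c + d = 117
  -8a + 4b - 2c + d = 40
  -a + b - c + d = 9
  d = 0
Solving the system yields a = -4, b = -1, c = -6, d = 0.
So f(x) = -4x³ - x² - 6x.
Check: f(-2) = 40. ✓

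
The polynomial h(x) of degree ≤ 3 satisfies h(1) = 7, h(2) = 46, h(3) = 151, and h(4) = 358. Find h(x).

Write h(x) = ax^3 + bx^2 + cx + d. Substituting each data point gives a linear system:
  a + b + c + d = 7
  8a + 4b + 2c + d = 46
  27a + 9b + 3c + d = 151
  64a + 16b + 4c + d = 358
Solving the system yields a = 6, b = -3, c = 6, d = -2.
So h(x) = 6x^3 - 3x^2 + 6x - 2.
Check: h(4) = 358. ✓

h(x) = 6x^3 - 3x^2 + 6x - 2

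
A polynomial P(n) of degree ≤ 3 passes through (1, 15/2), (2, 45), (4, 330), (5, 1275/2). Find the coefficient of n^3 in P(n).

Write P(n) = an^3 + bn^2 + cn + d. Substituting each data point gives a linear system:
  a + b + c + d = 15/2
  8a + 4b + 2c + d = 45
  64a + 16b + 4c + d = 330
  125a + 25b + 5c + d = 1275/2
Solving the system yields a = 5, b = 0, c = 5/2, d = 0.
So P(n) = 5n^3 + (5/2)n.
The leading coefficient is 5.

5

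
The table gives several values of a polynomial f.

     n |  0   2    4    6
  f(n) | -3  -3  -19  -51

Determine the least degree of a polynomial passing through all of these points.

Divided differences on the nodes 0, 2, 4, 6:
  order 0: -3  -3  -19  -51
  order 1: 0  -8  -16
  order 2: -2  -2
  order 3: 0
The order-2 divided differences are all -2 (nonzero) and every higher order vanishes, so the data lies on a polynomial of degree exactly 2.

2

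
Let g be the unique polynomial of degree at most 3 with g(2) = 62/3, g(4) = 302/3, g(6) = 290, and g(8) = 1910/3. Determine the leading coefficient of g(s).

Write g(s) = as^3 + bs^2 + cs + d. Substituting each data point gives a linear system:
  8a + 4b + 2c + d = 62/3
  64a + 16b + 4c + d = 302/3
  216a + 36b + 6c + d = 290
  512a + 64b + 8c + d = 1910/3
Solving the system yields a = 1, b = 5/3, c = 2, d = 2.
So g(s) = s³ + (5/3)s² + 2s + 2.
The leading coefficient is 1.

1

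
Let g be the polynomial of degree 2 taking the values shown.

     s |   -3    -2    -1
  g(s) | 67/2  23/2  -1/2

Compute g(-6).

Forward differences of the values at s = -3, -2, -1:
  g  : 67/2  23/2  -1/2
  Δ  : -22  -12
  Δ^2: 10
The second differences are constant, confirming degree 2.
Interpolating (Newton forward form) and evaluating at s = -6 gives g(-6) = 319/2.

319/2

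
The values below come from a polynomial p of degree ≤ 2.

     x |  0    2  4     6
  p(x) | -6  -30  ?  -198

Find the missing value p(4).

The 3 known points determine the degree-2 polynomial uniquely.
Write p(x) = ax^2 + bx + c. Substituting each data point gives a linear system:
  c = -6
  4a + 2b + c = -30
  36a + 6b + c = -198
Solving the system yields a = -5, b = -2, c = -6.
So p(x) = -5x^2 - 2x - 6.
Then p(4) = -94.

-94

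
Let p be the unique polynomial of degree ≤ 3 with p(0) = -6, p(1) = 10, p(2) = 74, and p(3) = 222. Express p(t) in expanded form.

p(t) = 6t^3 + 6t^2 + 4t - 6

Write p(t) = at^3 + bt^2 + ct + d. Substituting each data point gives a linear system:
  d = -6
  a + b + c + d = 10
  8a + 4b + 2c + d = 74
  27a + 9b + 3c + d = 222
Solving the system yields a = 6, b = 6, c = 4, d = -6.
So p(t) = 6t³ + 6t² + 4t - 6.
Check: p(0) = -6. ✓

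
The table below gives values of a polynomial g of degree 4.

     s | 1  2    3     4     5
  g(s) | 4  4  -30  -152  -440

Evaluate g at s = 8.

Write g(s) = as^4 + bs^3 + cs^2 + ds + e. Substituting each data point gives a linear system:
  a + b + c + d + e = 4
  16a + 8b + 4c + 2d + e = 4
  81a + 27b + 9c + 3d + e = -30
  256a + 64b + 16c + 4d + e = -152
  625a + 125b + 25c + 5d + e = -440
Solving the system yields a = -1, b = 1, c = 2, d = 2, e = 0.
So g(s) = -s⁴ + s³ + 2s² + 2s.
Then g(8) = -3440.

-3440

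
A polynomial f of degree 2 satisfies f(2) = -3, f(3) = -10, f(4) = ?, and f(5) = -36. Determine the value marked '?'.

The 3 known points determine the degree-2 polynomial uniquely.
Write f(n) = an^2 + bn + c. Substituting each data point gives a linear system:
  4a + 2b + c = -3
  9a + 3b + c = -10
  25a + 5b + c = -36
Solving the system yields a = -2, b = 3, c = -1.
So f(n) = -2n^2 + 3n - 1.
Then f(4) = -21.

-21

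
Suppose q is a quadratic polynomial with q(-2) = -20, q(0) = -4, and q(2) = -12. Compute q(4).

-44

Using the Lagrange interpolation formula with nodes -2, 0, 2:
  L_0(t) = t(t - 2) / 8
  L_1(t) = (t + 2)(t - 2) / -4
  L_2(t) = (t + 2)t / 8
Then q(t) = -20·L_0(t) - 4·L_1(t) - 12·L_2(t).
Expanding and collecting terms gives q(t) = -3t^2 + 2t - 4.
Evaluating at t = 4: q(4) = -44.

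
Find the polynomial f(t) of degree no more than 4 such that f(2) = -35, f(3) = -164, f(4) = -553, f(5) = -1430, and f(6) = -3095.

Write f(t) = at^4 + bt^3 + ct^2 + dt + e. Substituting each data point gives a linear system:
  16a + 8b + 4c + 2d + e = -35
  81a + 27b + 9c + 3d + e = -164
  256a + 64b + 16c + 4d + e = -553
  625a + 125b + 25c + 5d + e = -1430
  1296a + 216b + 36c + 6d + e = -3095
Solving the system yields a = -3, b = 4, c = -1, d = -5, e = -5.
So f(t) = -3t⁴ + 4t³ - t² - 5t - 5.
Check: f(3) = -164. ✓

f(t) = -3t^4 + 4t^3 - t^2 - 5t - 5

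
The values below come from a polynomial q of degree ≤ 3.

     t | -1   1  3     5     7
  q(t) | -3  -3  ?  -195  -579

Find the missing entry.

On equispaced nodes a degree-3 polynomial has vanishing fourth forward difference, so
  q(-1) - 4·q(1) + 6·q(3) - 4·q(5) + q(7) = 0.
Substituting the known values and solving for q(3):
  6·q(3) = -210
  q(3) = -35.

-35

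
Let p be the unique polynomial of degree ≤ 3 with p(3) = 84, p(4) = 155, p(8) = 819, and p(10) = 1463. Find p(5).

Using the Lagrange interpolation formula with nodes 3, 4, 8, 10:
  L_0(t) = (t - 4)(t - 8)(t - 10) / -35
  L_1(t) = (t - 3)(t - 8)(t - 10) / 24
  L_2(t) = (t - 3)(t - 4)(t - 10) / -40
  L_3(t) = (t - 3)(t - 4)(t - 8) / 84
Then p(t) = 84·L_0(t) + 155·L_1(t) + 819·L_2(t) + 1463·L_3(t).
Expanding and collecting terms gives p(t) = t^3 + 4t^2 + 6t + 3.
Evaluating at t = 5: p(5) = 258.

258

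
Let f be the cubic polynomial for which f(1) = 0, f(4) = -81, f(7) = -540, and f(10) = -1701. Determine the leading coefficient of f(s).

-2

Write f(s) = as^3 + bs^2 + cs + d. Substituting each data point gives a linear system:
  a + b + c + d = 0
  64a + 16b + 4c + d = -81
  343a + 49b + 7c + d = -540
  1000a + 100b + 10c + d = -1701
Solving the system yields a = -2, b = 3, c = 0, d = -1.
So f(s) = -2s^3 + 3s^2 - 1.
The leading coefficient is -2.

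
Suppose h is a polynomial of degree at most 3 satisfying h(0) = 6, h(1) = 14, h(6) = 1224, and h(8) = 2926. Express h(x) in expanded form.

Write h(x) = ax^3 + bx^2 + cx + d. Substituting each data point gives a linear system:
  d = 6
  a + b + c + d = 14
  216a + 36b + 6c + d = 1224
  512a + 64b + 8c + d = 2926
Solving the system yields a = 6, b = -3, c = 5, d = 6.
So h(x) = 6x^3 - 3x^2 + 5x + 6.
Check: h(1) = 14. ✓

h(x) = 6x^3 - 3x^2 + 5x + 6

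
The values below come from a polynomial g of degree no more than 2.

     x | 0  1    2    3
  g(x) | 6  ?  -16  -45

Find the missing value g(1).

The 3 known points determine the degree-2 polynomial uniquely.
Write g(x) = ax^2 + bx + c. Substituting each data point gives a linear system:
  c = 6
  4a + 2b + c = -16
  9a + 3b + c = -45
Solving the system yields a = -6, b = 1, c = 6.
So g(x) = -6x^2 + x + 6.
Then g(1) = 1.

1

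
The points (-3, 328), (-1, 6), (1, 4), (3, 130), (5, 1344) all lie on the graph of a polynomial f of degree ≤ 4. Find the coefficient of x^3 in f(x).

-4

Write f(x) = ax^4 + bx^3 + cx^2 + dx + e. Substituting each data point gives a linear system:
  81a - 27b + 9c - 3d + e = 328
  a - b + c - d + e = 6
  a + b + c + d + e = 4
  81a + 27b + 9c + 3d + e = 130
  625a + 125b + 25c + 5d + e = 1344
Solving the system yields a = 3, b = -4, c = -2, d = 3, e = 4.
So f(x) = 3x^4 - 4x^3 - 2x^2 + 3x + 4.
The coefficient of x^3 is -4.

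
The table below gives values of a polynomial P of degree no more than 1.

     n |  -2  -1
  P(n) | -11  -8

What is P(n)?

P(n) = 3n - 5

Using the Lagrange interpolation formula with nodes -2, -1:
  L_0(n) = (n + 1) / -1
  L_1(n) = (n + 2) / 1
Then P(n) = -11·L_0(n) - 8·L_1(n).
Expanding and collecting terms gives P(n) = 3n - 5.
Check: P(-1) = -8. ✓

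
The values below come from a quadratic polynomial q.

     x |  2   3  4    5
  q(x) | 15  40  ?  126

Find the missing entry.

On equispaced nodes a degree-2 polynomial has vanishing third forward difference, so
  - q(2) + 3·q(3) - 3·q(4) + q(5) = 0.
Substituting the known values and solving for q(4):
  -3·q(4) = -231
  q(4) = 77.

77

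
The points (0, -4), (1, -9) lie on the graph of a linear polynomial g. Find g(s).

Write g(s) = as + b. Substituting each data point gives a linear system:
  b = -4
  a + b = -9
Solving the system yields a = -5, b = -4.
So g(s) = -5s - 4.
Check: g(1) = -9. ✓

g(s) = -5s - 4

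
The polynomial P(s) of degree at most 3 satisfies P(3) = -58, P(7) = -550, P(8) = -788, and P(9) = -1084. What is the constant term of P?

-4

Write P(s) = as^3 + bs^2 + cs + d. Substituting each data point gives a linear system:
  27a + 9b + 3c + d = -58
  343a + 49b + 7c + d = -550
  512a + 64b + 8c + d = -788
  729a + 81b + 9c + d = -1084
Solving the system yields a = -1, b = -5, c = 6, d = -4.
So P(s) = -s^3 - 5s^2 + 6s - 4.
The constant term is -4.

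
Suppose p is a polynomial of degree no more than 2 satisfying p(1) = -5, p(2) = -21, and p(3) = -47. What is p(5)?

Using the Lagrange interpolation formula with nodes 1, 2, 3:
  L_0(s) = (s - 2)(s - 3) / 2
  L_1(s) = (s - 1)(s - 3) / -1
  L_2(s) = (s - 1)(s - 2) / 2
Then p(s) = -5·L_0(s) - 21·L_1(s) - 47·L_2(s).
Expanding and collecting terms gives p(s) = -5s^2 - s + 1.
Evaluating at s = 5: p(5) = -129.

-129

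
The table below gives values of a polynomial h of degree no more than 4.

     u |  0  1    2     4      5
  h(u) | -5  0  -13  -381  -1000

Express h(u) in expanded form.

h(u) = -2u^4 + 2u^3 - u^2 + 6u - 5

Write h(u) = au^4 + bu^3 + cu^2 + du + e. Substituting each data point gives a linear system:
  e = -5
  a + b + c + d + e = 0
  16a + 8b + 4c + 2d + e = -13
  256a + 64b + 16c + 4d + e = -381
  625a + 125b + 25c + 5d + e = -1000
Solving the system yields a = -2, b = 2, c = -1, d = 6, e = -5.
So h(u) = -2u⁴ + 2u³ - u² + 6u - 5.
Check: h(4) = -381. ✓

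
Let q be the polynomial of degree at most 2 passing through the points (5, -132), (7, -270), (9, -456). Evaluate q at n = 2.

Using the Lagrange interpolation formula with nodes 5, 7, 9:
  L_0(n) = (n - 7)(n - 9) / 8
  L_1(n) = (n - 5)(n - 9) / -4
  L_2(n) = (n - 5)(n - 7) / 8
Then q(n) = -132·L_0(n) - 270·L_1(n) - 456·L_2(n).
Expanding and collecting terms gives q(n) = -6n^2 + 3n + 3.
Evaluating at n = 2: q(2) = -15.

-15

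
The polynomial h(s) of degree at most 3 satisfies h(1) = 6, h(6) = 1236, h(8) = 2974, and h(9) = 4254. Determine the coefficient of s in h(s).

Write h(s) = as^3 + bs^2 + cs + d. Substituting each data point gives a linear system:
  a + b + c + d = 6
  216a + 36b + 6c + d = 1236
  512a + 64b + 8c + d = 2974
  729a + 81b + 9c + d = 4254
Solving the system yields a = 6, b = -1, c = -5, d = 6.
So h(s) = 6s³ - s² - 5s + 6.
The coefficient of s is -5.

-5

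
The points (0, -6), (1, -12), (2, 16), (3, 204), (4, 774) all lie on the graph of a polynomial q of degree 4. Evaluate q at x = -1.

Write q(x) = ax^4 + bx^3 + cx^2 + dx + e. Substituting each data point gives a linear system:
  e = -6
  a + b + c + d + e = -12
  16a + 8b + 4c + 2d + e = 16
  81a + 27b + 9c + 3d + e = 204
  256a + 64b + 16c + 4d + e = 774
Solving the system yields a = 4, b = -3, c = -2, d = -5, e = -6.
So q(x) = 4x^4 - 3x^3 - 2x^2 - 5x - 6.
Then q(-1) = 4.

4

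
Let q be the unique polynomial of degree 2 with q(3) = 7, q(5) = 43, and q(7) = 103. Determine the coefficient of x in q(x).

-6

Write q(x) = ax^2 + bx + c. Substituting each data point gives a linear system:
  9a + 3b + c = 7
  25a + 5b + c = 43
  49a + 7b + c = 103
Solving the system yields a = 3, b = -6, c = -2.
So q(x) = 3x^2 - 6x - 2.
The coefficient of x is -6.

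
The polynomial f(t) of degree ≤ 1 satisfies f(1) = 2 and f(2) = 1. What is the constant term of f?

3

Write f(t) = at + b. Substituting each data point gives a linear system:
  a + b = 2
  2a + b = 1
Solving the system yields a = -1, b = 3.
So f(t) = -t + 3.
The constant term is 3.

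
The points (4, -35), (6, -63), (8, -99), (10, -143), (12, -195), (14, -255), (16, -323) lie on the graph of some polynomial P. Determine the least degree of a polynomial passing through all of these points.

2

Forward differences of the values at u = 4, 6, 8, 10, 12, 14, 16:
  P  : -35  -63  -99  -143  -195  -255  -323
  Δ  : -28  -36  -44  -52  -60  -68
  Δ^2: -8  -8  -8  -8  -8
  Δ^3: 0  0  0  0
  Δ^4: 0  0  0
  Δ^5: 0  0
  Δ^6: 0
The second differences are constant (-8) and nonzero, while all higher differences vanish, so the minimal degree is 2.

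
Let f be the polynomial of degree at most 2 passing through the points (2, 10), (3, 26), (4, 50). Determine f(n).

f(n) = 4n^2 - 4n + 2

Write f(n) = an^2 + bn + c. Substituting each data point gives a linear system:
  4a + 2b + c = 10
  9a + 3b + c = 26
  16a + 4b + c = 50
Solving the system yields a = 4, b = -4, c = 2.
So f(n) = 4n^2 - 4n + 2.
Check: f(4) = 50. ✓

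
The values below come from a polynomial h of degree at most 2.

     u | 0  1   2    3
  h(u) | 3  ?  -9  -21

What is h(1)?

The 3 known points determine the degree-2 polynomial uniquely.
Write h(u) = au^2 + bu + c. Substituting each data point gives a linear system:
  c = 3
  4a + 2b + c = -9
  9a + 3b + c = -21
Solving the system yields a = -2, b = -2, c = 3.
So h(u) = -2u^2 - 2u + 3.
Then h(1) = -1.

-1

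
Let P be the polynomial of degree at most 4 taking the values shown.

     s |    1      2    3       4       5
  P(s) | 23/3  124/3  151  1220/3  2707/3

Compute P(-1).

Forward differences of the values at s = 1, 2, 3, 4, 5:
  P  : 23/3  124/3  151  1220/3  2707/3
  Δ  : 101/3  329/3  767/3  1487/3
  Δ^2: 76  146  240
  Δ^3: 70  94
  Δ^4: 24
The fourth differences are constant, confirming degree 4.
Interpolating (Newton forward form) and evaluating at s = -1 gives P(-1) = 25/3.

25/3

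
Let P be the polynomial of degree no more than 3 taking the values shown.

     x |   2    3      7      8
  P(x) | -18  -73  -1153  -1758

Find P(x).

P(x) = -4x^3 + 5x^2 - 4x + 2

Using the Lagrange interpolation formula with nodes 2, 3, 7, 8:
  L_0(x) = (x - 3)(x - 7)(x - 8) / -30
  L_1(x) = (x - 2)(x - 7)(x - 8) / 20
  L_2(x) = (x - 2)(x - 3)(x - 8) / -20
  L_3(x) = (x - 2)(x - 3)(x - 7) / 30
Then P(x) = -18·L_0(x) - 73·L_1(x) - 1153·L_2(x) - 1758·L_3(x).
Expanding and collecting terms gives P(x) = -4x³ + 5x² - 4x + 2.
Check: P(7) = -1153. ✓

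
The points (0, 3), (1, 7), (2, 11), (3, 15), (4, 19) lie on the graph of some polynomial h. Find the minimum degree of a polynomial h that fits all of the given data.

1

Forward differences of the values at u = 0, 1, 2, 3, 4:
  h  : 3  7  11  15  19
  Δ  : 4  4  4  4
  Δ^2: 0  0  0
  Δ^3: 0  0
  Δ^4: 0
The first differences are constant (4) and nonzero, while all higher differences vanish, so the minimal degree is 1.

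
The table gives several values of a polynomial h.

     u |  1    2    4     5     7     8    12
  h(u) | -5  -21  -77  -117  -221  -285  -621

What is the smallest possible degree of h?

2

Divided differences on the nodes 1, 2, 4, 5, 7, 8, 12:
  order 0: -5  -21  -77  -117  -221  -285  -621
  order 1: -16  -28  -40  -52  -64  -84
  order 2: -4  -4  -4  -4  -4
  order 3: 0  0  0  0
  order 4: 0  0  0
  order 5: 0  0
  order 6: 0
The order-2 divided differences are all -4 (nonzero) and every higher order vanishes, so the data lies on a polynomial of degree exactly 2.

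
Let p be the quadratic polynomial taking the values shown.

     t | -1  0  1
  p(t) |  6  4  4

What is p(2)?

6

Write p(t) = at^2 + bt + c. Substituting each data point gives a linear system:
  a - b + c = 6
  c = 4
  a + b + c = 4
Solving the system yields a = 1, b = -1, c = 4.
So p(t) = t^2 - t + 4.
Then p(2) = 6.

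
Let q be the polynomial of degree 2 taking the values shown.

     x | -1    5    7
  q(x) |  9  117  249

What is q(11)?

657

Using the Lagrange interpolation formula with nodes -1, 5, 7:
  L_0(x) = (x - 5)(x - 7) / 48
  L_1(x) = (x + 1)(x - 7) / -12
  L_2(x) = (x + 1)(x - 5) / 16
Then q(x) = 9·L_0(x) + 117·L_1(x) + 249·L_2(x).
Expanding and collecting terms gives q(x) = 6x² - 6x - 3.
Evaluating at x = 11: q(11) = 657.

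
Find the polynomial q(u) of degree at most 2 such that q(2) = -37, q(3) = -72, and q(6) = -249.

q(u) = -6u^2 - 5u - 3

Using the Lagrange interpolation formula with nodes 2, 3, 6:
  L_0(u) = (u - 3)(u - 6) / 4
  L_1(u) = (u - 2)(u - 6) / -3
  L_2(u) = (u - 2)(u - 3) / 12
Then q(u) = -37·L_0(u) - 72·L_1(u) - 249·L_2(u).
Expanding and collecting terms gives q(u) = -6u² - 5u - 3.
Check: q(3) = -72. ✓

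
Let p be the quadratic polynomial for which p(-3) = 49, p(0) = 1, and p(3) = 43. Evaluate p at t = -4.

85

Write p(t) = at^2 + bt + c. Substituting each data point gives a linear system:
  9a - 3b + c = 49
  c = 1
  9a + 3b + c = 43
Solving the system yields a = 5, b = -1, c = 1.
So p(t) = 5t² - t + 1.
Then p(-4) = 85.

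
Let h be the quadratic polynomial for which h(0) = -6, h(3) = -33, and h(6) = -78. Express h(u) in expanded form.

h(u) = -u^2 - 6u - 6

Write h(u) = au^2 + bu + c. Substituting each data point gives a linear system:
  c = -6
  9a + 3b + c = -33
  36a + 6b + c = -78
Solving the system yields a = -1, b = -6, c = -6.
So h(u) = -u^2 - 6u - 6.
Check: h(0) = -6. ✓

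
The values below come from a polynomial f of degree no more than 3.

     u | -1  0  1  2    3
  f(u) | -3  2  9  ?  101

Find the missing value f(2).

On equispaced nodes a degree-3 polynomial has vanishing fourth forward difference, so
  f(-1) - 4·f(0) + 6·f(1) - 4·f(2) + f(3) = 0.
Substituting the known values and solving for f(2):
  -4·f(2) = -144
  f(2) = 36.

36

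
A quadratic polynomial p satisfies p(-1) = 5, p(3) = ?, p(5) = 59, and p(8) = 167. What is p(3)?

17

The 3 known points determine the degree-2 polynomial uniquely.
Write p(t) = at^2 + bt + c. Substituting each data point gives a linear system:
  a - b + c = 5
  25a + 5b + c = 59
  64a + 8b + c = 167
Solving the system yields a = 3, b = -3, c = -1.
So p(t) = 3t^2 - 3t - 1.
Then p(3) = 17.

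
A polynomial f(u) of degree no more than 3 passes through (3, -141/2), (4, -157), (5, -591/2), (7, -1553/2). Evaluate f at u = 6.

Using the Lagrange interpolation formula with nodes 3, 4, 5, 7:
  L_0(u) = (u - 4)(u - 5)(u - 7) / -8
  L_1(u) = (u - 3)(u - 5)(u - 7) / 3
  L_2(u) = (u - 3)(u - 4)(u - 7) / -4
  L_3(u) = (u - 3)(u - 4)(u - 5) / 24
Then f(u) = -141/2·L_0(u) - 157·L_1(u) - 591/2·L_2(u) - 1553/2·L_3(u).
Expanding and collecting terms gives f(u) = -2u^3 - 2u^2 + (3/2)u - 3.
Evaluating at u = 6: f(6) = -498.

-498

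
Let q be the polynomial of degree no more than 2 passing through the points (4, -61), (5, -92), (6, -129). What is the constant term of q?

Write q(x) = ax^2 + bx + c. Substituting each data point gives a linear system:
  16a + 4b + c = -61
  25a + 5b + c = -92
  36a + 6b + c = -129
Solving the system yields a = -3, b = -4, c = 3.
So q(x) = -3x^2 - 4x + 3.
The constant term is 3.

3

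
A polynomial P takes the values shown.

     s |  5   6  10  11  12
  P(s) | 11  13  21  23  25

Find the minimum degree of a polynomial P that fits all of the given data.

Divided differences on the nodes 5, 6, 10, 11, 12:
  order 0: 11  13  21  23  25
  order 1: 2  2  2  2
  order 2: 0  0  0
  order 3: 0  0
  order 4: 0
The order-1 divided differences are all 2 (nonzero) and every higher order vanishes, so the data lies on a polynomial of degree exactly 1.

1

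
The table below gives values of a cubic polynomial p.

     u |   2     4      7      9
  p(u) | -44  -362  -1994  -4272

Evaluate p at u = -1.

Using the Lagrange interpolation formula with nodes 2, 4, 7, 9:
  L_0(u) = (u - 4)(u - 7)(u - 9) / -70
  L_1(u) = (u - 2)(u - 7)(u - 9) / 30
  L_2(u) = (u - 2)(u - 4)(u - 9) / -30
  L_3(u) = (u - 2)(u - 4)(u - 7) / 70
Then p(u) = -44·L_0(u) - 362·L_1(u) - 1994·L_2(u) - 4272·L_3(u).
Expanding and collecting terms gives p(u) = -6u^3 + u^2 + 3u - 6.
Evaluating at u = -1: p(-1) = -2.

-2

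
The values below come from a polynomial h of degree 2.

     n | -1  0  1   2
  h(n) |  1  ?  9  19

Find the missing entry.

The 3 known points determine the degree-2 polynomial uniquely.
Write h(n) = an^2 + bn + c. Substituting each data point gives a linear system:
  a - b + c = 1
  a + b + c = 9
  4a + 2b + c = 19
Solving the system yields a = 2, b = 4, c = 3.
So h(n) = 2n² + 4n + 3.
Then h(0) = 3.

3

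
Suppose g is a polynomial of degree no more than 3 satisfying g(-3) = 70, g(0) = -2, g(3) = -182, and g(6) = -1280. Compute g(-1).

Write g(x) = ax^3 + bx^2 + cx + d. Substituting each data point gives a linear system:
  -27a + 9b - 3c + d = 70
  d = -2
  27a + 9b + 3c + d = -182
  216a + 36b + 6c + d = -1280
Solving the system yields a = -5, b = -6, c = 3, d = -2.
So g(x) = -5x³ - 6x² + 3x - 2.
Then g(-1) = -6.

-6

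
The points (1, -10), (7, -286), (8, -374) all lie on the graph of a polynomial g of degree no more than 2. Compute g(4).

-94

Using the Lagrange interpolation formula with nodes 1, 7, 8:
  L_0(t) = (t - 7)(t - 8) / 42
  L_1(t) = (t - 1)(t - 8) / -6
  L_2(t) = (t - 1)(t - 7) / 7
Then g(t) = -10·L_0(t) - 286·L_1(t) - 374·L_2(t).
Expanding and collecting terms gives g(t) = -6t^2 + 2t - 6.
Evaluating at t = 4: g(4) = -94.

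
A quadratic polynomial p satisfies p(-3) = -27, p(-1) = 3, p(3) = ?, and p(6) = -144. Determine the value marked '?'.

The 3 known points determine the degree-2 polynomial uniquely.
Write p(s) = as^2 + bs + c. Substituting each data point gives a linear system:
  9a - 3b + c = -27
  a - b + c = 3
  36a + 6b + c = -144
Solving the system yields a = -4, b = -1, c = 6.
So p(s) = -4s² - s + 6.
Then p(3) = -33.

-33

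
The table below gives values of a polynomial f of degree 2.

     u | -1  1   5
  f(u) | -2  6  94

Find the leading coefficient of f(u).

3

Write f(u) = au^2 + bu + c. Substituting each data point gives a linear system:
  a - b + c = -2
  a + b + c = 6
  25a + 5b + c = 94
Solving the system yields a = 3, b = 4, c = -1.
So f(u) = 3u^2 + 4u - 1.
The leading coefficient is 3.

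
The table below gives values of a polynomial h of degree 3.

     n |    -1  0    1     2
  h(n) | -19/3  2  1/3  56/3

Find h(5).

1481/3

Using the Lagrange interpolation formula with nodes -1, 0, 1, 2:
  L_0(n) = n(n - 1)(n - 2) / -6
  L_1(n) = (n + 1)(n - 1)(n - 2) / 2
  L_2(n) = (n + 1)n(n - 2) / -2
  L_3(n) = (n + 1)n(n - 1) / 6
Then h(n) = -19/3·L_0(n) + 2·L_1(n) + 1/3·L_2(n) + 56/3·L_3(n).
Expanding and collecting terms gives h(n) = 5n^3 - 5n^2 - (5/3)n + 2.
Evaluating at n = 5: h(5) = 1481/3.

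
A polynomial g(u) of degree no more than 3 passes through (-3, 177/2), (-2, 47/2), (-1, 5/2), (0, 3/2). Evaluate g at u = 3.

Forward differences of the values at u = -3, -2, -1, 0:
  g  : 177/2  47/2  5/2  3/2
  Δ  : -65  -21  -1
  Δ^2: 44  20
  Δ^3: -24
The third differences are constant, confirming degree 3.
Interpolating (Newton forward form) and evaluating at u = 3 gives g(3) = -243/2.

-243/2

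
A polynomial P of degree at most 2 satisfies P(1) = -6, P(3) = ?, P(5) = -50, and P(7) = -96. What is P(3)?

On equispaced nodes a degree-2 polynomial has vanishing third forward difference, so
  - P(1) + 3·P(3) - 3·P(5) + P(7) = 0.
Substituting the known values and solving for P(3):
  3·P(3) = -60
  P(3) = -20.

-20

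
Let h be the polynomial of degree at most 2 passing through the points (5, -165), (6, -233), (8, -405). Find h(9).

-509

Using the Lagrange interpolation formula with nodes 5, 6, 8:
  L_0(t) = (t - 6)(t - 8) / 3
  L_1(t) = (t - 5)(t - 8) / -2
  L_2(t) = (t - 5)(t - 6) / 6
Then h(t) = -165·L_0(t) - 233·L_1(t) - 405·L_2(t).
Expanding and collecting terms gives h(t) = -6t² - 2t - 5.
Evaluating at t = 9: h(9) = -509.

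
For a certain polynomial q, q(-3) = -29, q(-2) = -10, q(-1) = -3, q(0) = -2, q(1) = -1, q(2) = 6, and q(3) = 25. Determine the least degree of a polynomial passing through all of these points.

3

Forward differences of the values at t = -3, -2, -1, 0, 1, 2, 3:
  q  : -29  -10  -3  -2  -1  6  25
  Δ  : 19  7  1  1  7  19
  Δ^2: -12  -6  0  6  12
  Δ^3: 6  6  6  6
  Δ^4: 0  0  0
  Δ^5: 0  0
  Δ^6: 0
The third differences are constant (6) and nonzero, while all higher differences vanish, so the minimal degree is 3.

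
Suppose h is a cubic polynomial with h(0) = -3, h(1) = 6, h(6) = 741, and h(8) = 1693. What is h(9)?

Write h(n) = an^3 + bn^2 + cn + d. Substituting each data point gives a linear system:
  d = -3
  a + b + c + d = 6
  216a + 36b + 6c + d = 741
  512a + 64b + 8c + d = 1693
Solving the system yields a = 3, b = 2, c = 4, d = -3.
So h(n) = 3n^3 + 2n^2 + 4n - 3.
Then h(9) = 2382.

2382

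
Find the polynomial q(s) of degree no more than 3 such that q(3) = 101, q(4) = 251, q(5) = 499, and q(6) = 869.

Write q(s) = as^3 + bs^2 + cs + d. Substituting each data point gives a linear system:
  27a + 9b + 3c + d = 101
  64a + 16b + 4c + d = 251
  125a + 25b + 5c + d = 499
  216a + 36b + 6c + d = 869
Solving the system yields a = 4, b = 1, c = -5, d = -1.
So q(s) = 4s³ + s² - 5s - 1.
Check: q(5) = 499. ✓

q(s) = 4s^3 + s^2 - 5s - 1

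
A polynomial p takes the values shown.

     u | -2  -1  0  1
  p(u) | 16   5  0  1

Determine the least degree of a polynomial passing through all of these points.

2

Forward differences of the values at u = -2, -1, 0, 1:
  p  : 16  5  0  1
  Δ  : -11  -5  1
  Δ^2: 6  6
  Δ^3: 0
The second differences are constant (6) and nonzero, while all higher differences vanish, so the minimal degree is 2.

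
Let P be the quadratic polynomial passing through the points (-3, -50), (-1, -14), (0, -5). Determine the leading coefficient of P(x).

Write P(x) = ax^2 + bx + c. Substituting each data point gives a linear system:
  9a - 3b + c = -50
  a - b + c = -14
  c = -5
Solving the system yields a = -3, b = 6, c = -5.
So P(x) = -3x^2 + 6x - 5.
The leading coefficient is -3.

-3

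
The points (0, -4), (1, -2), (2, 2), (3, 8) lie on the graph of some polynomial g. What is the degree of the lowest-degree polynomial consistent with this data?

2

Forward differences of the values at u = 0, 1, 2, 3:
  g  : -4  -2  2  8
  Δ  : 2  4  6
  Δ^2: 2  2
  Δ^3: 0
The second differences are constant (2) and nonzero, while all higher differences vanish, so the minimal degree is 2.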